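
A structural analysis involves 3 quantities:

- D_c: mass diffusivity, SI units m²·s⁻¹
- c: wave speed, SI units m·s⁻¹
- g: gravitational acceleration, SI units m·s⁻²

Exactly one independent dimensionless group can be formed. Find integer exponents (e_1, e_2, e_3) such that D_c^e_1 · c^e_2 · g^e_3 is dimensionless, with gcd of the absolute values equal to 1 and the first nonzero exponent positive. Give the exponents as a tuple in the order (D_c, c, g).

L: e_1·(2) + e_2·(1) + e_3·(1) = 0
T: e_1·(-1) + e_2·(-1) + e_3·(-2) = 0
Solving this homogeneous linear system for the smallest-integer solution (first nonzero entry positive) gives (1, -3, 1).

(1, -3, 1)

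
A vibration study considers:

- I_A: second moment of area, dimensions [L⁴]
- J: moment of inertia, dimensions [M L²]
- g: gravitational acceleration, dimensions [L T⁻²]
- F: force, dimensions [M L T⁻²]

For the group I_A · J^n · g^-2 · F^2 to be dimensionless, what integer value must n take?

Balance the M exponent: (1)·n from J, plus (0) − 2·(0) + 2·(1) = 2 from the rest, must sum to zero.
n + 2 = 0, so n = -2.

-2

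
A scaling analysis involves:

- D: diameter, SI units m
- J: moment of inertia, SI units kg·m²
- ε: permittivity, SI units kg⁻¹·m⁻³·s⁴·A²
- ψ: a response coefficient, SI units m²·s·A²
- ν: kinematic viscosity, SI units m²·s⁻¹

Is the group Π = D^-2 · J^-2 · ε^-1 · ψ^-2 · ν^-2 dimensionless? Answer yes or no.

no

Sum the exponent of each base dimension across the product:
  M: −2·[D]_M − 2·[J]_M − [ε]_M − 2·[ψ]_M − 2·[ν]_M = −2·(0) − 2·(1) − (-1) − 2·(0) − 2·(0) = -1
  L: −2·[D]_L − 2·[J]_L − [ε]_L − 2·[ψ]_L − 2·[ν]_L = −2·(1) − 2·(2) − (-3) − 2·(2) − 2·(2) = -11
  T: −2·[D]_T − 2·[J]_T − [ε]_T − 2·[ψ]_T − 2·[ν]_T = −2·(0) − 2·(0) − (4) − 2·(1) − 2·(-1) = -4
  I: −2·[D]_I − 2·[J]_I − [ε]_I − 2·[ψ]_I − 2·[ν]_I = −2·(0) − 2·(0) − (2) − 2·(2) − 2·(0) = -6
Net dimensions [M⁻¹ L⁻¹¹ T⁻⁴ I⁻⁶] ≠ [1] — not dimensionless.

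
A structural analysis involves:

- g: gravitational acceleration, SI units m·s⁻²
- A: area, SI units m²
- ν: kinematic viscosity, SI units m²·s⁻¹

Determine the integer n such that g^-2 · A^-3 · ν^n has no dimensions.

4

Balance the L exponent: (2)·n from ν, plus −2·(1) − 3·(2) = -8 from the rest, must sum to zero.
2n − 8 = 0, so n = 4.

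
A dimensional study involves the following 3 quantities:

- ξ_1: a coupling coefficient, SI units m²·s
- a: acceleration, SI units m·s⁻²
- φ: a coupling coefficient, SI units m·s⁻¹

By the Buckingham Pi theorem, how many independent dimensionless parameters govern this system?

There are 3 variables and 2 base dimensions (L, T).
The dimension matrix has rank 2.
Independent dimensionless groups: 3 − 2 = 1.

1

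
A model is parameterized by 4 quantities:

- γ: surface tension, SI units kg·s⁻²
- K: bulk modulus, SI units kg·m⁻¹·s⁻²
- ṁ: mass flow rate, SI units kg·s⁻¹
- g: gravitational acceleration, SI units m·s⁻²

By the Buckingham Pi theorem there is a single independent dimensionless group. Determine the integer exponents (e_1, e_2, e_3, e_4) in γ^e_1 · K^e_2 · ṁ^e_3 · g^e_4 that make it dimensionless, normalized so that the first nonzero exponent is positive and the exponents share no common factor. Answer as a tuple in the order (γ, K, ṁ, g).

(3, -1, -2, -1)

M: e_1·(1) + e_2·(1) + e_3·(1) + e_4·(0) = 0
L: e_1·(0) + e_2·(-1) + e_3·(0) + e_4·(1) = 0
T: e_1·(-2) + e_2·(-2) + e_3·(-1) + e_4·(-2) = 0
Solving this homogeneous linear system for the smallest-integer solution (first nonzero entry positive) gives (3, -1, -2, -1).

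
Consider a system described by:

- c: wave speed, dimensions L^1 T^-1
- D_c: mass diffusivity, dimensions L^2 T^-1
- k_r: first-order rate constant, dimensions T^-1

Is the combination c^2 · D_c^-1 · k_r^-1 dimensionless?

Sum the exponent of each base dimension across the product:
  M: 2·[c]_M − [D_c]_M − [k_r]_M = 2·(0) − (0) − (0) = 0
  L: 2·[c]_L − [D_c]_L − [k_r]_L = 2·(1) − (2) − (0) = 0
  T: 2·[c]_T − [D_c]_T − [k_r]_T = 2·(-1) − (-1) − (-1) = 0
  N: 2·[c]_N − [D_c]_N − [k_r]_N = 2·(0) − (0) − (0) = 0
All base exponents vanish — dimensionless.

yes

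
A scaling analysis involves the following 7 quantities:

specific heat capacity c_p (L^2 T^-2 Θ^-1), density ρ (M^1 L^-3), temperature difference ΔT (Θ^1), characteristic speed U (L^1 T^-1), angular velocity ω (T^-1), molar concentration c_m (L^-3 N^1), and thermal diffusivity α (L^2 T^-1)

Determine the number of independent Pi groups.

2

There are 7 variables and 5 base dimensions (M, L, T, Θ, N).
The dimension matrix has rank 5.
Independent dimensionless groups: 7 − 5 = 2.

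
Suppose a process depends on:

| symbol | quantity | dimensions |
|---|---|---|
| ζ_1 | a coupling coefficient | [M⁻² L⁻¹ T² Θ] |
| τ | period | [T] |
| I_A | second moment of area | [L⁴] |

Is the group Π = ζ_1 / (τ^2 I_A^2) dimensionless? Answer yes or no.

no

Sum the exponent of each base dimension across the product:
  M: [ζ_1]_M − 2·[τ]_M − 2·[I_A]_M = (-2) − 2·(0) − 2·(0) = -2
  L: [ζ_1]_L − 2·[τ]_L − 2·[I_A]_L = (-1) − 2·(0) − 2·(4) = -9
  T: [ζ_1]_T − 2·[τ]_T − 2·[I_A]_T = (2) − 2·(1) − 2·(0) = 0
  Θ: [ζ_1]_Θ − 2·[τ]_Θ − 2·[I_A]_Θ = (1) − 2·(0) − 2·(0) = 1
Net dimensions [M⁻² L⁻⁹ Θ] ≠ [1] — not dimensionless.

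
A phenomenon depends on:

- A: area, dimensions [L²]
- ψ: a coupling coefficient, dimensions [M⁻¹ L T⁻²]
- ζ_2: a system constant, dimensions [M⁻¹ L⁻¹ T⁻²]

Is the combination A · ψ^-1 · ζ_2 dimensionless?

Sum the exponent of each base dimension across the product:
  M: [A]_M − [ψ]_M + [ζ_2]_M = (0) − (-1) + (-1) = 0
  L: [A]_L − [ψ]_L + [ζ_2]_L = (2) − (1) + (-1) = 0
  T: [A]_T − [ψ]_T + [ζ_2]_T = (0) − (-2) + (-2) = 0
All base exponents vanish — dimensionless.

yes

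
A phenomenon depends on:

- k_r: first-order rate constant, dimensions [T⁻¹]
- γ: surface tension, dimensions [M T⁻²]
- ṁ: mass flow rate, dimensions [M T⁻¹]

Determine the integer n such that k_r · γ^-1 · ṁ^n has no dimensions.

1

Balance the M exponent: (1)·n from ṁ, plus (0) − (1) = -1 from the rest, must sum to zero.
n − 1 = 0, so n = 1.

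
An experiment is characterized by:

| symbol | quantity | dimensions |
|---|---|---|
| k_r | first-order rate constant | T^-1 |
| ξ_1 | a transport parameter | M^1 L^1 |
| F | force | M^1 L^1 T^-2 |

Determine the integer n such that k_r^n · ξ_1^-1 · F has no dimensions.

Balance the T exponent: (-1)·n from k_r, plus −(0) + (-2) = -2 from the rest, must sum to zero.
−n − 2 = 0, so n = -2.

-2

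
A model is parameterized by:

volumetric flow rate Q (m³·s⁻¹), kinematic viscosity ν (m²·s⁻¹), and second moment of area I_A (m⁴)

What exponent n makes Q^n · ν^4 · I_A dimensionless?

-4

Balance the L exponent: (3)·n from Q, plus 4·(2) + (4) = 12 from the rest, must sum to zero.
3n + 12 = 0, so n = -4.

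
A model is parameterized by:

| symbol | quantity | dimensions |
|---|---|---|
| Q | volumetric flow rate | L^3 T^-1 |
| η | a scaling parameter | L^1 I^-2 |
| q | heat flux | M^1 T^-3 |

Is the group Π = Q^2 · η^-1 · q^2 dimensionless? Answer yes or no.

Sum the exponent of each base dimension across the product:
  M: 2·[Q]_M − [η]_M + 2·[q]_M = 2·(0) − (0) + 2·(1) = 2
  L: 2·[Q]_L − [η]_L + 2·[q]_L = 2·(3) − (1) + 2·(0) = 5
  T: 2·[Q]_T − [η]_T + 2·[q]_T = 2·(-1) − (0) + 2·(-3) = -8
  I: 2·[Q]_I − [η]_I + 2·[q]_I = 2·(0) − (-2) + 2·(0) = 2
Net dimensions [M² L⁵ T⁻⁸ I²] ≠ [1] — not dimensionless.

no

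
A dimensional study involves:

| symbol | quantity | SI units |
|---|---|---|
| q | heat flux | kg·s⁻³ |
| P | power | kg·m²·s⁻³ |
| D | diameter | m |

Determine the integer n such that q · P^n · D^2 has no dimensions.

-1

Balance the M exponent: (1)·n from P, plus (1) + 2·(0) = 1 from the rest, must sum to zero.
n + 1 = 0, so n = -1.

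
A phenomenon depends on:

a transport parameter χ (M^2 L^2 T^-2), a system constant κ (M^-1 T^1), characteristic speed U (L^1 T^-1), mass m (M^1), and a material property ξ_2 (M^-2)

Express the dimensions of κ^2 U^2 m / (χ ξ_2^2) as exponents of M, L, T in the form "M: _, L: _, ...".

Collect each base-dimension exponent across the product:
  M: −(2) + 2·(-1) + 2·(0) + (1) − 2·(-2) = 1
  L: −(2) + 2·(0) + 2·(1) + (0) − 2·(0) = 0
  T: −(-2) + 2·(1) + 2·(-1) + (0) − 2·(0) = 2
So the dimensions are [M T²].

M: 1, L: 0, T: 2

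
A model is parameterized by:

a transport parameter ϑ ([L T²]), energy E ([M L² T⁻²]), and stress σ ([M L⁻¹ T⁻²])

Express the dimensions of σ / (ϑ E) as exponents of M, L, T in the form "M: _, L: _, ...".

Collect each base-dimension exponent across the product:
  M: −(0) − (1) + (1) = 0
  L: −(1) − (2) + (-1) = -4
  T: −(2) − (-2) + (-2) = -2
So the dimensions are [L⁻⁴ T⁻²].

M: 0, L: -4, T: -2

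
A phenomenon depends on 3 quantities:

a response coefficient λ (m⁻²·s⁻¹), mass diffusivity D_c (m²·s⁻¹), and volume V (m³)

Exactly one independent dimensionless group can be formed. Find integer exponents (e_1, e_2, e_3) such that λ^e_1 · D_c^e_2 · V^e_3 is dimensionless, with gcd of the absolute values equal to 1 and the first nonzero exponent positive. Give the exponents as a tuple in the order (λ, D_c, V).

(3, -3, 4)

L: e_1·(-2) + e_2·(2) + e_3·(3) = 0
T: e_1·(-1) + e_2·(-1) + e_3·(0) = 0
Solving this homogeneous linear system for the smallest-integer solution (first nonzero entry positive) gives (3, -3, 4).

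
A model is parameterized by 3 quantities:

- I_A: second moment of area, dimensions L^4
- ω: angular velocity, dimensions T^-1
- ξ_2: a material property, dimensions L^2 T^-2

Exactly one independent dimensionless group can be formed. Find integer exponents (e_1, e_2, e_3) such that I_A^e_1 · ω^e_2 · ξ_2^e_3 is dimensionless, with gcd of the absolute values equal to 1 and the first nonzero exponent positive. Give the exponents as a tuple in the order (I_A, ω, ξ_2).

L: e_1·(4) + e_2·(0) + e_3·(2) = 0
T: e_1·(0) + e_2·(-1) + e_3·(-2) = 0
Solving this homogeneous linear system for the smallest-integer solution (first nonzero entry positive) gives (1, 4, -2).

(1, 4, -2)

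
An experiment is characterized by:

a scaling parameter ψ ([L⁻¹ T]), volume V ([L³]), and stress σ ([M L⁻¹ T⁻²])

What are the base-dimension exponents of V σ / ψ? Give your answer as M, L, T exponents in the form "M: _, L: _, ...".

Collect each base-dimension exponent across the product:
  M: −(0) + (0) + (1) = 1
  L: −(-1) + (3) + (-1) = 3
  T: −(1) + (0) + (-2) = -3
So the dimensions are [M L³ T⁻³].

M: 1, L: 3, T: -3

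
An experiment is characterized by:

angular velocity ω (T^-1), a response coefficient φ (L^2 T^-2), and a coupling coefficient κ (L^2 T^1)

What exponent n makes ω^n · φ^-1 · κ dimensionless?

Balance the T exponent: (-1)·n from ω, plus −(-2) + (1) = 3 from the rest, must sum to zero.
−n + 3 = 0, so n = 3.

3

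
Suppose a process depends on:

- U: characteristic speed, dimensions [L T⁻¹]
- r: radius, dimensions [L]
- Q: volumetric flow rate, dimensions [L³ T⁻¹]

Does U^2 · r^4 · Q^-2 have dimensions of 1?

yes

Sum the exponent of each base dimension across the product:
  L: 2·[U]_L + 4·[r]_L − 2·[Q]_L = 2·(1) + 4·(1) − 2·(3) = 0
  T: 2·[U]_T + 4·[r]_T − 2·[Q]_T = 2·(-1) + 4·(0) − 2·(-1) = 0
All base exponents vanish — dimensionless.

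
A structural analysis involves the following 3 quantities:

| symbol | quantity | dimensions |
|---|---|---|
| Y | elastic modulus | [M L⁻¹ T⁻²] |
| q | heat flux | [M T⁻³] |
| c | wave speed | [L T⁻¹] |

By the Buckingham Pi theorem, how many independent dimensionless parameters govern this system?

There are 3 variables and 3 base dimensions (M, L, T).
The dimension matrix has rank 2 (less than 3: the dimension vectors are linearly dependent).
Independent dimensionless groups: 3 − 2 = 1.

1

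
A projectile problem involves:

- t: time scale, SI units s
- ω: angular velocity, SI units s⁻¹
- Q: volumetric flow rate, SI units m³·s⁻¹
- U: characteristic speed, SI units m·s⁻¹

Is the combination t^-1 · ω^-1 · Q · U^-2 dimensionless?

Sum the exponent of each base dimension across the product:
  L: −[t]_L − [ω]_L + [Q]_L − 2·[U]_L = −(0) − (0) + (3) − 2·(1) = 1
  T: −[t]_T − [ω]_T + [Q]_T − 2·[U]_T = −(1) − (-1) + (-1) − 2·(-1) = 1
Net dimensions [L T] ≠ [1] — not dimensionless.

no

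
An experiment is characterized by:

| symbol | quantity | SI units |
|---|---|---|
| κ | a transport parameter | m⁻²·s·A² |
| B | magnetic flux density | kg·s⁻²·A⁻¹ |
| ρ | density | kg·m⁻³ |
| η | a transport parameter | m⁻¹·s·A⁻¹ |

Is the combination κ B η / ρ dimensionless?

Sum the exponent of each base dimension across the product:
  M: [κ]_M + [B]_M − [ρ]_M + [η]_M = (0) + (1) − (1) + (0) = 0
  L: [κ]_L + [B]_L − [ρ]_L + [η]_L = (-2) + (0) − (-3) + (-1) = 0
  T: [κ]_T + [B]_T − [ρ]_T + [η]_T = (1) + (-2) − (0) + (1) = 0
  I: [κ]_I + [B]_I − [ρ]_I + [η]_I = (2) + (-1) − (0) + (-1) = 0
All base exponents vanish — dimensionless.

yes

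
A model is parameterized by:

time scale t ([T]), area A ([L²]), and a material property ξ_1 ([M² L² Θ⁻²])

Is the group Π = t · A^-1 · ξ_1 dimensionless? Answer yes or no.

no

Sum the exponent of each base dimension across the product:
  M: [t]_M − [A]_M + [ξ_1]_M = (0) − (0) + (2) = 2
  L: [t]_L − [A]_L + [ξ_1]_L = (0) − (2) + (2) = 0
  T: [t]_T − [A]_T + [ξ_1]_T = (1) − (0) + (0) = 1
  Θ: [t]_Θ − [A]_Θ + [ξ_1]_Θ = (0) − (0) + (-2) = -2
Net dimensions [M² T Θ⁻²] ≠ [1] — not dimensionless.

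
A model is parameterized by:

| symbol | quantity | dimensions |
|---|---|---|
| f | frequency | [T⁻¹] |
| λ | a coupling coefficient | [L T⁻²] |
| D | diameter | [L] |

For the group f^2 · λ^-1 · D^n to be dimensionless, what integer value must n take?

Balance the L exponent: (1)·n from D, plus 2·(0) − (1) = -1 from the rest, must sum to zero.
n − 1 = 0, so n = 1.

1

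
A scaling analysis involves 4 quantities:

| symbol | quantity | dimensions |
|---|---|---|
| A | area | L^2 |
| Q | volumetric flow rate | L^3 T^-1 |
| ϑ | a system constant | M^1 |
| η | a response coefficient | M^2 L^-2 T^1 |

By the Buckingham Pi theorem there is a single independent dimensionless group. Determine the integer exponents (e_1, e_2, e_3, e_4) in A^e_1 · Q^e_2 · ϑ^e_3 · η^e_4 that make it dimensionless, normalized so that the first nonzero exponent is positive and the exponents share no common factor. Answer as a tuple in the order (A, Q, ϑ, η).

M: e_1·(0) + e_2·(0) + e_3·(1) + e_4·(2) = 0
L: e_1·(2) + e_2·(3) + e_3·(0) + e_4·(-2) = 0
T: e_1·(0) + e_2·(-1) + e_3·(0) + e_4·(1) = 0
Solving this homogeneous linear system for the smallest-integer solution (first nonzero entry positive) gives (1, -2, 4, -2).

(1, -2, 4, -2)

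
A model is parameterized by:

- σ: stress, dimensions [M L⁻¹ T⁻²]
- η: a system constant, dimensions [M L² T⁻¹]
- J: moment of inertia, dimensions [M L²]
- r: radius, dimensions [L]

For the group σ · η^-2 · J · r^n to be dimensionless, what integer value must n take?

Balance the L exponent: (1)·n from r, plus (-1) − 2·(2) + (2) = -3 from the rest, must sum to zero.
n − 3 = 0, so n = 3.

3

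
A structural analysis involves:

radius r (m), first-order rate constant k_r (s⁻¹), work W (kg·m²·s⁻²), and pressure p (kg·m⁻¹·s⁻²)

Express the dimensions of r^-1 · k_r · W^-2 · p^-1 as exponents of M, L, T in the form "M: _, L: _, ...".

M: -3, L: -4, T: 5

Collect each base-dimension exponent across the product:
  M: −(0) + (0) − 2·(1) − (1) = -3
  L: −(1) + (0) − 2·(2) − (-1) = -4
  T: −(0) + (-1) − 2·(-2) − (-2) = 5
So the dimensions are [M⁻³ L⁻⁴ T⁵].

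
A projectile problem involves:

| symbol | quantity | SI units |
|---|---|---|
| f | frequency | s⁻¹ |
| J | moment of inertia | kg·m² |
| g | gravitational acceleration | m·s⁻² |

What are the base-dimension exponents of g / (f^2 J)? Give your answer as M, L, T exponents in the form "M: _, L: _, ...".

Collect each base-dimension exponent across the product:
  M: −2·(0) − (1) + (0) = -1
  L: −2·(0) − (2) + (1) = -1
  T: −2·(-1) − (0) + (-2) = 0
So the dimensions are [M⁻¹ L⁻¹].

M: -1, L: -1, T: 0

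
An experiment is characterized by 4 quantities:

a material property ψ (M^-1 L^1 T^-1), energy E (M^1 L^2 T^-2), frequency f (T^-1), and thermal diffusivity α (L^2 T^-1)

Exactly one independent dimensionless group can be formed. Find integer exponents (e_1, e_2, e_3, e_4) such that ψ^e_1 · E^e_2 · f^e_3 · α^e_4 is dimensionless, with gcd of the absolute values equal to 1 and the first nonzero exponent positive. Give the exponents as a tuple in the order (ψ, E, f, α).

M: e_1·(-1) + e_2·(1) + e_3·(0) + e_4·(0) = 0
L: e_1·(1) + e_2·(2) + e_3·(0) + e_4·(2) = 0
T: e_1·(-1) + e_2·(-2) + e_3·(-1) + e_4·(-1) = 0
Solving this homogeneous linear system for the smallest-integer solution (first nonzero entry positive) gives (2, 2, -3, -3).

(2, 2, -3, -3)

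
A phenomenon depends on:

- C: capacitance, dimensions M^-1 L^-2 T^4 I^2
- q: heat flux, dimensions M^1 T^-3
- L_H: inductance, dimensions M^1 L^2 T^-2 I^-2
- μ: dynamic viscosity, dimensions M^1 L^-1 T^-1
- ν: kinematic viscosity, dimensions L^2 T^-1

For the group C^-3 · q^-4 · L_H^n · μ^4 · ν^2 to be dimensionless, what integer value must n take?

Balance the M exponent: (1)·n from L_H, plus −3·(-1) − 4·(1) + 4·(1) + 2·(0) = 3 from the rest, must sum to zero.
n + 3 = 0, so n = -3.

-3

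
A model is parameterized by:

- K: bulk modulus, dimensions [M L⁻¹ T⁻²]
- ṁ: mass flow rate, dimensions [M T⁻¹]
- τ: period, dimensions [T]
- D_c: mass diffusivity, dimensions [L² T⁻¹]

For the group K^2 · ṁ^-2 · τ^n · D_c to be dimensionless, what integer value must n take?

3

Balance the T exponent: (1)·n from τ, plus 2·(-2) − 2·(-1) + (-1) = -3 from the rest, must sum to zero.
n − 3 = 0, so n = 3.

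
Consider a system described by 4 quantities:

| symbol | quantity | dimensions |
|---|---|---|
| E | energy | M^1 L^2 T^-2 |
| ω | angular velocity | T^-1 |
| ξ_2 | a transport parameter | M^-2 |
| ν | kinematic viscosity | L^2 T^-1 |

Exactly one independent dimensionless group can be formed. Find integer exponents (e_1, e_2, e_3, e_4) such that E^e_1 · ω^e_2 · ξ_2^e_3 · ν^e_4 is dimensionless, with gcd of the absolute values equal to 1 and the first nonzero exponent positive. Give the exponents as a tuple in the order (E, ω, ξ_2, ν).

(2, -2, 1, -2)

M: e_1·(1) + e_2·(0) + e_3·(-2) + e_4·(0) = 0
L: e_1·(2) + e_2·(0) + e_3·(0) + e_4·(2) = 0
T: e_1·(-2) + e_2·(-1) + e_3·(0) + e_4·(-1) = 0
Solving this homogeneous linear system for the smallest-integer solution (first nonzero entry positive) gives (2, -2, 1, -2).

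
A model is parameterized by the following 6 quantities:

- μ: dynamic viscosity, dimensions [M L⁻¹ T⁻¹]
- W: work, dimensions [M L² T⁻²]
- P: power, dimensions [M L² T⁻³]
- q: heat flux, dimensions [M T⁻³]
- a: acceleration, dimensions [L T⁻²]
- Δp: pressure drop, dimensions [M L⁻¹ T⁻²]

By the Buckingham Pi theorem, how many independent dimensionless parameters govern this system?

There are 6 variables and 3 base dimensions (M, L, T).
The dimension matrix has rank 3.
Independent dimensionless groups: 6 − 3 = 3.

3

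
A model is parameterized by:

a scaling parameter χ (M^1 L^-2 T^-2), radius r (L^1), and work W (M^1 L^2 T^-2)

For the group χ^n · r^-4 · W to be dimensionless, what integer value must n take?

Balance the M exponent: (1)·n from χ, plus −4·(0) + (1) = 1 from the rest, must sum to zero.
n + 1 = 0, so n = -1.

-1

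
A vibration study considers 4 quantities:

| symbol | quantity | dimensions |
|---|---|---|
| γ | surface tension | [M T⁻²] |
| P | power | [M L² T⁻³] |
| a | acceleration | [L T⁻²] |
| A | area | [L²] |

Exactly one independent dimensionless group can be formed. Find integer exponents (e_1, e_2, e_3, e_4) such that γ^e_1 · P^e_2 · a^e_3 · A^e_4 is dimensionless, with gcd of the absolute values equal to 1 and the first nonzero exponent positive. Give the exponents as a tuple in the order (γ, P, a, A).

M: e_1·(1) + e_2·(1) + e_3·(0) + e_4·(0) = 0
L: e_1·(0) + e_2·(2) + e_3·(1) + e_4·(2) = 0
T: e_1·(-2) + e_2·(-3) + e_3·(-2) + e_4·(0) = 0
Solving this homogeneous linear system for the smallest-integer solution (first nonzero entry positive) gives (4, -4, 2, 3).

(4, -4, 2, 3)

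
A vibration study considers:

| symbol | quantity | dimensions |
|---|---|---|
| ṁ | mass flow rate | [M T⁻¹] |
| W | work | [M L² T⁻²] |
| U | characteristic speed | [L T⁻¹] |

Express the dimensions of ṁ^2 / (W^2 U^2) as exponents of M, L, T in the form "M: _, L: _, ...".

M: 0, L: -6, T: 4

Collect each base-dimension exponent across the product:
  M: 2·(1) − 2·(1) − 2·(0) = 0
  L: 2·(0) − 2·(2) − 2·(1) = -6
  T: 2·(-1) − 2·(-2) − 2·(-1) = 4
So the dimensions are [L⁻⁶ T⁴].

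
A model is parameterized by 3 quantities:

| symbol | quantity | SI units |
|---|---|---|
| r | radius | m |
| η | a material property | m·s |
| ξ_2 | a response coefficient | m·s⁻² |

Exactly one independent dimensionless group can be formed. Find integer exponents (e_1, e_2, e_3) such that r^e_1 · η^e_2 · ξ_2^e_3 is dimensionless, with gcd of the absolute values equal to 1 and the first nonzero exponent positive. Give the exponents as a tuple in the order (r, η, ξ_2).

L: e_1·(1) + e_2·(1) + e_3·(1) = 0
T: e_1·(0) + e_2·(1) + e_3·(-2) = 0
Solving this homogeneous linear system for the smallest-integer solution (first nonzero entry positive) gives (3, -2, -1).

(3, -2, -1)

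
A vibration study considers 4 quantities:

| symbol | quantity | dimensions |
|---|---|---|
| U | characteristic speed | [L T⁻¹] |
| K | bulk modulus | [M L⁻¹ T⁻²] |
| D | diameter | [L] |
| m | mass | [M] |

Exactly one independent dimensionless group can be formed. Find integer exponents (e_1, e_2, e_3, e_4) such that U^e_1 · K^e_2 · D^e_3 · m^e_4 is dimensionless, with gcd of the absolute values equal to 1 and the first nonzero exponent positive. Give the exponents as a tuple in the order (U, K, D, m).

(2, -1, -3, 1)

M: e_1·(0) + e_2·(1) + e_3·(0) + e_4·(1) = 0
L: e_1·(1) + e_2·(-1) + e_3·(1) + e_4·(0) = 0
T: e_1·(-1) + e_2·(-2) + e_3·(0) + e_4·(0) = 0
Solving this homogeneous linear system for the smallest-integer solution (first nonzero entry positive) gives (2, -1, -3, 1).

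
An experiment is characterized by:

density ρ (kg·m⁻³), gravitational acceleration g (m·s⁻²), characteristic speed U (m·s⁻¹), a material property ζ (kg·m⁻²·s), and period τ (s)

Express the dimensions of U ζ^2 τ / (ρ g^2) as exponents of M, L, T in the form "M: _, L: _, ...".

Collect each base-dimension exponent across the product:
  M: −(1) − 2·(0) + (0) + 2·(1) + (0) = 1
  L: −(-3) − 2·(1) + (1) + 2·(-2) + (0) = -2
  T: −(0) − 2·(-2) + (-1) + 2·(1) + (1) = 6
So the dimensions are [M L⁻² T⁶].

M: 1, L: -2, T: 6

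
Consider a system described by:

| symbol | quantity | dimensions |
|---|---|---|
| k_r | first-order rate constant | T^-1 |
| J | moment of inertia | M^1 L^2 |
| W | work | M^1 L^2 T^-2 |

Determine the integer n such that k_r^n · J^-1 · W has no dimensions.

-2

Balance the T exponent: (-1)·n from k_r, plus −(0) + (-2) = -2 from the rest, must sum to zero.
−n − 2 = 0, so n = -2.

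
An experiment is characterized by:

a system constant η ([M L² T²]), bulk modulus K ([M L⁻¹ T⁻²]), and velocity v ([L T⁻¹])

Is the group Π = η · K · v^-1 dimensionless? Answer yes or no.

no

Sum the exponent of each base dimension across the product:
  M: [η]_M + [K]_M − [v]_M = (1) + (1) − (0) = 2
  L: [η]_L + [K]_L − [v]_L = (2) + (-1) − (1) = 0
  T: [η]_T + [K]_T − [v]_T = (2) + (-2) − (-1) = 1
Net dimensions [M² T] ≠ [1] — not dimensionless.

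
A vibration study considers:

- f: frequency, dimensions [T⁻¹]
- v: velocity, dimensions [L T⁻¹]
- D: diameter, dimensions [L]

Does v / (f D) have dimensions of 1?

Sum the exponent of each base dimension across the product:
  M: −[f]_M + [v]_M − [D]_M = −(0) + (0) − (0) = 0
  L: −[f]_L + [v]_L − [D]_L = −(0) + (1) − (1) = 0
  T: −[f]_T + [v]_T − [D]_T = −(-1) + (-1) − (0) = 0
All base exponents vanish — dimensionless.

yes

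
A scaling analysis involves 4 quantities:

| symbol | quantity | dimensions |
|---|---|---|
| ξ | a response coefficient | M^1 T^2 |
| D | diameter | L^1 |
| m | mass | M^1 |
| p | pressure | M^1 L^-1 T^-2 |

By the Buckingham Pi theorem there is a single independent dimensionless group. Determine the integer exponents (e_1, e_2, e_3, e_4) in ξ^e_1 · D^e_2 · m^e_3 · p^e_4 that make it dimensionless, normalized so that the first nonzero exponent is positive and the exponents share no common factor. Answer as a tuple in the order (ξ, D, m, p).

M: e_1·(1) + e_2·(0) + e_3·(1) + e_4·(1) = 0
L: e_1·(0) + e_2·(1) + e_3·(0) + e_4·(-1) = 0
T: e_1·(2) + e_2·(0) + e_3·(0) + e_4·(-2) = 0
Solving this homogeneous linear system for the smallest-integer solution (first nonzero entry positive) gives (1, 1, -2, 1).

(1, 1, -2, 1)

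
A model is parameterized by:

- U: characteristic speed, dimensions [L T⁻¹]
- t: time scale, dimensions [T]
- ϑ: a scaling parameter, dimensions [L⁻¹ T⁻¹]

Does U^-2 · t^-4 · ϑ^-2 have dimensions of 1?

Sum the exponent of each base dimension across the product:
  M: −2·[U]_M − 4·[t]_M − 2·[ϑ]_M = −2·(0) − 4·(0) − 2·(0) = 0
  L: −2·[U]_L − 4·[t]_L − 2·[ϑ]_L = −2·(1) − 4·(0) − 2·(-1) = 0
  T: −2·[U]_T − 4·[t]_T − 2·[ϑ]_T = −2·(-1) − 4·(1) − 2·(-1) = 0
All base exponents vanish — dimensionless.

yes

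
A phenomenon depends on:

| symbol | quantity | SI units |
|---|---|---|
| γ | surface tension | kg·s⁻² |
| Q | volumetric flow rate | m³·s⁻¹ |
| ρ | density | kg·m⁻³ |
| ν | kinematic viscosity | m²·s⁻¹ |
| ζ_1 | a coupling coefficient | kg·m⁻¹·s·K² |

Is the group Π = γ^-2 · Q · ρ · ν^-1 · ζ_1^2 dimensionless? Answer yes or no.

no

Sum the exponent of each base dimension across the product:
  M: −2·[γ]_M + [Q]_M + [ρ]_M − [ν]_M + 2·[ζ_1]_M = −2·(1) + (0) + (1) − (0) + 2·(1) = 1
  L: −2·[γ]_L + [Q]_L + [ρ]_L − [ν]_L + 2·[ζ_1]_L = −2·(0) + (3) + (-3) − (2) + 2·(-1) = -4
  T: −2·[γ]_T + [Q]_T + [ρ]_T − [ν]_T + 2·[ζ_1]_T = −2·(-2) + (-1) + (0) − (-1) + 2·(1) = 6
  Θ: −2·[γ]_Θ + [Q]_Θ + [ρ]_Θ − [ν]_Θ + 2·[ζ_1]_Θ = −2·(0) + (0) + (0) − (0) + 2·(2) = 4
Net dimensions [M L⁻⁴ T⁶ Θ⁴] ≠ [1] — not dimensionless.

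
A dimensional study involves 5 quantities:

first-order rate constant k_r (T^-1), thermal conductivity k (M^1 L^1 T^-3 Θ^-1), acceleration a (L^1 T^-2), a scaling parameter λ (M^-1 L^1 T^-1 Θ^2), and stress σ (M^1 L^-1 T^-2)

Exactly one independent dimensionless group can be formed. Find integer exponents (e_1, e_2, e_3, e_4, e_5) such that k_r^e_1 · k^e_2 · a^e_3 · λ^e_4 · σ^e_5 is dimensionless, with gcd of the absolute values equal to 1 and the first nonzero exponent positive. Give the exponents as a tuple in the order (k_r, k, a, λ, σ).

M: e_1·(0) + e_2·(1) + e_3·(0) + e_4·(-1) + e_5·(1) = 0
L: e_1·(0) + e_2·(1) + e_3·(1) + e_4·(1) + e_5·(-1) = 0
T: e_1·(-1) + e_2·(-3) + e_3·(-2) + e_4·(-1) + e_5·(-2) = 0
Θ: e_1·(0) + e_2·(-1) + e_3·(0) + e_4·(2) + e_5·(0) = 0
Solving this homogeneous linear system for the smallest-integer solution (first nonzero entry positive) gives (3, 2, -4, 1, -1).

(3, 2, -4, 1, -1)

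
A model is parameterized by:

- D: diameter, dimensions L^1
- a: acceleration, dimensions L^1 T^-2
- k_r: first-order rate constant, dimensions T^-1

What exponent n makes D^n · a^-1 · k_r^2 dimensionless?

Balance the L exponent: (1)·n from D, plus −(1) + 2·(0) = -1 from the rest, must sum to zero.
n − 1 = 0, so n = 1.

1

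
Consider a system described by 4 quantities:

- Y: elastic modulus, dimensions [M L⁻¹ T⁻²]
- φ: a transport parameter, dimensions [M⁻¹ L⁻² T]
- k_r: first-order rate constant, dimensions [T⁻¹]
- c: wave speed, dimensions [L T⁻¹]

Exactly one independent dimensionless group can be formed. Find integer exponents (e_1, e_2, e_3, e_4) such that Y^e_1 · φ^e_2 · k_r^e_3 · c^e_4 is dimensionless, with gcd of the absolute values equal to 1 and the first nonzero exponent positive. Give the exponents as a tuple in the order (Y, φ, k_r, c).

(1, 1, -4, 3)

M: e_1·(1) + e_2·(-1) + e_3·(0) + e_4·(0) = 0
L: e_1·(-1) + e_2·(-2) + e_3·(0) + e_4·(1) = 0
T: e_1·(-2) + e_2·(1) + e_3·(-1) + e_4·(-1) = 0
Solving this homogeneous linear system for the smallest-integer solution (first nonzero entry positive) gives (1, 1, -4, 3).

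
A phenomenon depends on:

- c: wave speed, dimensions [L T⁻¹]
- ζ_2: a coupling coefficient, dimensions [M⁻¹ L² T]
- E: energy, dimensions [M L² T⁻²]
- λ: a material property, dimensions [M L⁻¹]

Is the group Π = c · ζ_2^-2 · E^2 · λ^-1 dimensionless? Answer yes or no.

Sum the exponent of each base dimension across the product:
  M: [c]_M − 2·[ζ_2]_M + 2·[E]_M − [λ]_M = (0) − 2·(-1) + 2·(1) − (1) = 3
  L: [c]_L − 2·[ζ_2]_L + 2·[E]_L − [λ]_L = (1) − 2·(2) + 2·(2) − (-1) = 2
  T: [c]_T − 2·[ζ_2]_T + 2·[E]_T − [λ]_T = (-1) − 2·(1) + 2·(-2) − (0) = -7
Net dimensions [M³ L² T⁻⁷] ≠ [1] — not dimensionless.

no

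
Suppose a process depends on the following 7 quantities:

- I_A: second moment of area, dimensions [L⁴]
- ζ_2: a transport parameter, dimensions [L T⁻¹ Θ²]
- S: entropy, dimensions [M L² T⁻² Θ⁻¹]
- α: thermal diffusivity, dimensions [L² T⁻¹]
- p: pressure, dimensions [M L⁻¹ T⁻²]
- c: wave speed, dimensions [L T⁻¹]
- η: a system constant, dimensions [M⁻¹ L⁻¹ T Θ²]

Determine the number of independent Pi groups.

3

There are 7 variables and 4 base dimensions (M, L, T, Θ).
The dimension matrix has rank 4.
Independent dimensionless groups: 7 − 4 = 3.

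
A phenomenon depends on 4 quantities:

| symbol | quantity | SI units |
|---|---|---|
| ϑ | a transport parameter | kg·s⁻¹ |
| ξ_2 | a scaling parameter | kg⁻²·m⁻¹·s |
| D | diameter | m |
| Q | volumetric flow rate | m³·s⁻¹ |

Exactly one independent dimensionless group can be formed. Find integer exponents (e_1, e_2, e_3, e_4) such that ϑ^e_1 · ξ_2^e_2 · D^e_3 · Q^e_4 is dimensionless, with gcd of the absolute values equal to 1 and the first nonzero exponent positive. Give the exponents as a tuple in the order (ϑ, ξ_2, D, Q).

(2, 1, 4, -1)

M: e_1·(1) + e_2·(-2) + e_3·(0) + e_4·(0) = 0
L: e_1·(0) + e_2·(-1) + e_3·(1) + e_4·(3) = 0
T: e_1·(-1) + e_2·(1) + e_3·(0) + e_4·(-1) = 0
Solving this homogeneous linear system for the smallest-integer solution (first nonzero entry positive) gives (2, 1, 4, -1).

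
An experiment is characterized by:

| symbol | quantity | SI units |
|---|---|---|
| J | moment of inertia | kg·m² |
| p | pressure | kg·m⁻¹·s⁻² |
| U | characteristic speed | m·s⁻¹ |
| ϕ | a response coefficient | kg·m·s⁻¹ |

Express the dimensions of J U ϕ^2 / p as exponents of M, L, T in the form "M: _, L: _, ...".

Collect each base-dimension exponent across the product:
  M: (1) − (1) + (0) + 2·(1) = 2
  L: (2) − (-1) + (1) + 2·(1) = 6
  T: (0) − (-2) + (-1) + 2·(-1) = -1
So the dimensions are [M² L⁶ T⁻¹].

M: 2, L: 6, T: -1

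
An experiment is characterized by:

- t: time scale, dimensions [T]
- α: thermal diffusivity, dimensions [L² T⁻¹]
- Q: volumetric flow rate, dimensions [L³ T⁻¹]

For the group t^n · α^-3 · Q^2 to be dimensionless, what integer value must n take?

Balance the T exponent: (1)·n from t, plus −3·(-1) + 2·(-1) = 1 from the rest, must sum to zero.
n + 1 = 0, so n = -1.

-1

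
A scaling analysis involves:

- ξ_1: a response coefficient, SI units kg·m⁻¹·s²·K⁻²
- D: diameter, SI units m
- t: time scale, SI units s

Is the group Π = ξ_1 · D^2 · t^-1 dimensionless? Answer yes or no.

no

Sum the exponent of each base dimension across the product:
  M: [ξ_1]_M + 2·[D]_M − [t]_M = (1) + 2·(0) − (0) = 1
  L: [ξ_1]_L + 2·[D]_L − [t]_L = (-1) + 2·(1) − (0) = 1
  T: [ξ_1]_T + 2·[D]_T − [t]_T = (2) + 2·(0) − (1) = 1
  Θ: [ξ_1]_Θ + 2·[D]_Θ − [t]_Θ = (-2) + 2·(0) − (0) = -2
Net dimensions [M L T Θ⁻²] ≠ [1] — not dimensionless.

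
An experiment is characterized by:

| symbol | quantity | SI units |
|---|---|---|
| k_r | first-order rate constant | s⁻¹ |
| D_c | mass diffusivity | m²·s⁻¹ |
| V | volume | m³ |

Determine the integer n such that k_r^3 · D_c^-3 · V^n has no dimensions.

Balance the L exponent: (3)·n from V, plus 3·(0) − 3·(2) = -6 from the rest, must sum to zero.
3n − 6 = 0, so n = 2.

2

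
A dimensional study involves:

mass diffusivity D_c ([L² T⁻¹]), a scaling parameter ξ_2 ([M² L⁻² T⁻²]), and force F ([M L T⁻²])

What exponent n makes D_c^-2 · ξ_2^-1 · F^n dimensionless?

2

Balance the M exponent: (1)·n from F, plus −2·(0) − (2) = -2 from the rest, must sum to zero.
n − 2 = 0, so n = 2.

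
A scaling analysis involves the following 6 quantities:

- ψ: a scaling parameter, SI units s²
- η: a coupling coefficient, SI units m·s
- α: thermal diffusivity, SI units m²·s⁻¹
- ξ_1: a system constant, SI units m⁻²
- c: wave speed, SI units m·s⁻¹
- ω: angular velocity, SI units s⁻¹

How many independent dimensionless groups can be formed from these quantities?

There are 6 variables and 2 base dimensions (L, T).
The dimension matrix has rank 2.
Independent dimensionless groups: 6 − 2 = 4.

4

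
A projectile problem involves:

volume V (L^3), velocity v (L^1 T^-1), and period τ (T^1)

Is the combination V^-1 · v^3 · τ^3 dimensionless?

Sum the exponent of each base dimension across the product:
  L: −[V]_L + 3·[v]_L + 3·[τ]_L = −(3) + 3·(1) + 3·(0) = 0
  T: −[V]_T + 3·[v]_T + 3·[τ]_T = −(0) + 3·(-1) + 3·(1) = 0
All base exponents vanish — dimensionless.

yes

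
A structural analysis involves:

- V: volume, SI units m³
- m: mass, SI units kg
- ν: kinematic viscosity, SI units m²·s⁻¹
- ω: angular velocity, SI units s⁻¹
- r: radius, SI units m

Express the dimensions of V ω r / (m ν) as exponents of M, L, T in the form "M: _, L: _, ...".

Collect each base-dimension exponent across the product:
  M: (0) − (1) − (0) + (0) + (0) = -1
  L: (3) − (0) − (2) + (0) + (1) = 2
  T: (0) − (0) − (-1) + (-1) + (0) = 0
So the dimensions are [M⁻¹ L²].

M: -1, L: 2, T: 0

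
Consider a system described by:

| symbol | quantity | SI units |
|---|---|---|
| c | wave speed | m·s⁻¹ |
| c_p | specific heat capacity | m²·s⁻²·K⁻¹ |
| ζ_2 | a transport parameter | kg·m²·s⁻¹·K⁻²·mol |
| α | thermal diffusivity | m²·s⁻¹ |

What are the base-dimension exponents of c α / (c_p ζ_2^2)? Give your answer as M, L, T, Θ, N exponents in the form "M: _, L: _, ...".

Collect each base-dimension exponent across the product:
  M: (0) − (0) − 2·(1) + (0) = -2
  L: (1) − (2) − 2·(2) + (2) = -3
  T: (-1) − (-2) − 2·(-1) + (-1) = 2
  Θ: (0) − (-1) − 2·(-2) + (0) = 5
  N: (0) − (0) − 2·(1) + (0) = -2
So the dimensions are [M⁻² L⁻³ T² Θ⁵ N⁻²].

M: -2, L: -3, T: 2, Θ: 5, N: -2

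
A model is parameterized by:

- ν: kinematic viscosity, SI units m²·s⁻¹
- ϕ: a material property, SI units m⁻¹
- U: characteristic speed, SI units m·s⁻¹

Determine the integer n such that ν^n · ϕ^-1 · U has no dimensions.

Balance the L exponent: (2)·n from ν, plus −(-1) + (1) = 2 from the rest, must sum to zero.
2n + 2 = 0, so n = -1.

-1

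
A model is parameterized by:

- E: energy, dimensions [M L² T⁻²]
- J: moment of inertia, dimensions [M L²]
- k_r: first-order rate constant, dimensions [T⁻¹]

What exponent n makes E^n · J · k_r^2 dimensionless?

-1

Balance the M exponent: (1)·n from E, plus (1) + 2·(0) = 1 from the rest, must sum to zero.
n + 1 = 0, so n = -1.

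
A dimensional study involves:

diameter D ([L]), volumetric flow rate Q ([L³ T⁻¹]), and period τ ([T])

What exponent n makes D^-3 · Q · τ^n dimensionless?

1

Balance the T exponent: (1)·n from τ, plus −3·(0) + (-1) = -1 from the rest, must sum to zero.
n − 1 = 0, so n = 1.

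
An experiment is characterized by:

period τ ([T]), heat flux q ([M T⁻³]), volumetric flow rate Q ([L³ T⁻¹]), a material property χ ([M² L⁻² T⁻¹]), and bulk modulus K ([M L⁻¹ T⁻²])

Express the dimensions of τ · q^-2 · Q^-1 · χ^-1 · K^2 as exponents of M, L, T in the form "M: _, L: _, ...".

M: -2, L: -3, T: 5

Collect each base-dimension exponent across the product:
  M: (0) − 2·(1) − (0) − (2) + 2·(1) = -2
  L: (0) − 2·(0) − (3) − (-2) + 2·(-1) = -3
  T: (1) − 2·(-3) − (-1) − (-1) + 2·(-2) = 5
So the dimensions are [M⁻² L⁻³ T⁵].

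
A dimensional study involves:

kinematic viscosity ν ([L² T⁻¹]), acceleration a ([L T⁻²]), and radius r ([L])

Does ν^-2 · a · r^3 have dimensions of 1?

yes

Sum the exponent of each base dimension across the product:
  M: −2·[ν]_M + [a]_M + 3·[r]_M = −2·(0) + (0) + 3·(0) = 0
  L: −2·[ν]_L + [a]_L + 3·[r]_L = −2·(2) + (1) + 3·(1) = 0
  T: −2·[ν]_T + [a]_T + 3·[r]_T = −2·(-1) + (-2) + 3·(0) = 0
  N: −2·[ν]_N + [a]_N + 3·[r]_N = −2·(0) + (0) + 3·(0) = 0
All base exponents vanish — dimensionless.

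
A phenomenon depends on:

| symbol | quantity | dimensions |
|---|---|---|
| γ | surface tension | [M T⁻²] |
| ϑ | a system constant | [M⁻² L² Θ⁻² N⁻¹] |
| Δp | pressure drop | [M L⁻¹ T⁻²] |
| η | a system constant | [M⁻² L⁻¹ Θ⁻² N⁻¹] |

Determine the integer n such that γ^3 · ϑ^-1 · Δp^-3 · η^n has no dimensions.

1

Balance the M exponent: (-2)·n from η, plus 3·(1) − (-2) − 3·(1) = 2 from the rest, must sum to zero.
-2n + 2 = 0, so n = 1.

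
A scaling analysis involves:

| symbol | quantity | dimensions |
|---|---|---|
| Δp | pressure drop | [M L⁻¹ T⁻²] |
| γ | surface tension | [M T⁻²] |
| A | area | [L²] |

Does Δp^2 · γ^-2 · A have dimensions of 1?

yes

Sum the exponent of each base dimension across the product:
  M: 2·[Δp]_M − 2·[γ]_M + [A]_M = 2·(1) − 2·(1) + (0) = 0
  L: 2·[Δp]_L − 2·[γ]_L + [A]_L = 2·(-1) − 2·(0) + (2) = 0
  T: 2·[Δp]_T − 2·[γ]_T + [A]_T = 2·(-2) − 2·(-2) + (0) = 0
All base exponents vanish — dimensionless.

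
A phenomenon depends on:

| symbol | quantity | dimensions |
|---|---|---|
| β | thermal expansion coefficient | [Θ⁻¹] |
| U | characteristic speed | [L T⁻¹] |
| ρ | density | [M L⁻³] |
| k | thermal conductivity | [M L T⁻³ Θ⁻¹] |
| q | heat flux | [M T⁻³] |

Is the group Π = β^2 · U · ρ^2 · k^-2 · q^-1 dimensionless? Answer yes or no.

no

Sum the exponent of each base dimension across the product:
  M: 2·[β]_M + [U]_M + 2·[ρ]_M − 2·[k]_M − [q]_M = 2·(0) + (0) + 2·(1) − 2·(1) − (1) = -1
  L: 2·[β]_L + [U]_L + 2·[ρ]_L − 2·[k]_L − [q]_L = 2·(0) + (1) + 2·(-3) − 2·(1) − (0) = -7
  T: 2·[β]_T + [U]_T + 2·[ρ]_T − 2·[k]_T − [q]_T = 2·(0) + (-1) + 2·(0) − 2·(-3) − (-3) = 8
  Θ: 2·[β]_Θ + [U]_Θ + 2·[ρ]_Θ − 2·[k]_Θ − [q]_Θ = 2·(-1) + (0) + 2·(0) − 2·(-1) − (0) = 0
Net dimensions [M⁻¹ L⁻⁷ T⁸] ≠ [1] — not dimensionless.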